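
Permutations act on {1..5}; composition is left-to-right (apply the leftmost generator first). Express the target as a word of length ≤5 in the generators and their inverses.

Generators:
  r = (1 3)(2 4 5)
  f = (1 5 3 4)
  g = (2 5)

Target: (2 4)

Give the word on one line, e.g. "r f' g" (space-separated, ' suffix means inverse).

r g r' r' r'

  after r: (1 3)(2 4 5)
  after g: (1 3)(2 4)
  after r': (4 5)
  after r': (1 3)(2 5)
  after r': (2 4)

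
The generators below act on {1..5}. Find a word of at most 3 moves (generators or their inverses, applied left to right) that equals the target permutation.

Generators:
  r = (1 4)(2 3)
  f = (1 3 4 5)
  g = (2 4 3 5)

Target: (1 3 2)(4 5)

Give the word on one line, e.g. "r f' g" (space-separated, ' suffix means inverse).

r' f'

  after r': (1 4)(2 3)
  after f': (1 3 2)(4 5)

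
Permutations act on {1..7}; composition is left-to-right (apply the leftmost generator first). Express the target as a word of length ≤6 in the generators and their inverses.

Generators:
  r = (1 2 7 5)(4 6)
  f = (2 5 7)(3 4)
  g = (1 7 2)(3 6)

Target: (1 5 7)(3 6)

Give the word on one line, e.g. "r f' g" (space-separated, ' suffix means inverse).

  after f': (2 7 5)(3 4)
  after f': (2 5 7)
  after r: (1 2)(4 6)
  after f': (1 7 5 2)(3 4 6)
  after r: (1 5 7)(3 6)

f' f' r f' r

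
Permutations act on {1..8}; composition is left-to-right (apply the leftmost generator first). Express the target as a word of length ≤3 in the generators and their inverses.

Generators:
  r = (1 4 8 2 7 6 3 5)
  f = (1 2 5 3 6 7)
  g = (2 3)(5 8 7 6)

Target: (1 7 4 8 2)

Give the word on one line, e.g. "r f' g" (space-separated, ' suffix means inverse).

f r

  after f: (1 2 5 3 6 7)
  after r: (1 7 4 8 2)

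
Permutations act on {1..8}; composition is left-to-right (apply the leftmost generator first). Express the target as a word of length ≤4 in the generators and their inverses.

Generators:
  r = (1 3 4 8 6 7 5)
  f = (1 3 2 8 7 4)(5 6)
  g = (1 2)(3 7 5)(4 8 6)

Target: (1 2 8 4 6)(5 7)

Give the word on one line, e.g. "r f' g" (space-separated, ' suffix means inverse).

  after f': (1 4 7 8 2 3)(5 6)
  after g: (1 8)(2 7 6 3)(4 5)
  after f': (1 2 8 4 6)(5 7)

f' g f'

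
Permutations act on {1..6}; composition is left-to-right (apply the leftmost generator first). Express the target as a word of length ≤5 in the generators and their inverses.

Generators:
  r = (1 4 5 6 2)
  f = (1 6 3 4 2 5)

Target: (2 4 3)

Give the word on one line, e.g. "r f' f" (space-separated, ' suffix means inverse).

  after r': (1 2 6 5 4)
  after f: (1 5 2 3 4 6)
  after f: (2 4 3)

r' f f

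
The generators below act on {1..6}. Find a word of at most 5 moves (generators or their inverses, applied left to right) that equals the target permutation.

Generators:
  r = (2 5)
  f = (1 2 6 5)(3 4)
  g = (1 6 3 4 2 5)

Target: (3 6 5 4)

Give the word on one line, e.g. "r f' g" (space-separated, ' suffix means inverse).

f' f' g'

  after f': (1 5 6 2)(3 4)
  after f': (1 6)(2 5)
  after g': (3 6 5 4)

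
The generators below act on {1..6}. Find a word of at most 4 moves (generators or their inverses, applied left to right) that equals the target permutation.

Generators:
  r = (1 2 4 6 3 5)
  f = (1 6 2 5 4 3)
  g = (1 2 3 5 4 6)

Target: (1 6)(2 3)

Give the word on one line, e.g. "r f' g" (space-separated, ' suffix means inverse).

  after g': (1 6 4 5 3 2)
  after r: (1 3 4)
  after f: (2 5 4 6)
  after g': (1 6)(2 3)

g' r f g'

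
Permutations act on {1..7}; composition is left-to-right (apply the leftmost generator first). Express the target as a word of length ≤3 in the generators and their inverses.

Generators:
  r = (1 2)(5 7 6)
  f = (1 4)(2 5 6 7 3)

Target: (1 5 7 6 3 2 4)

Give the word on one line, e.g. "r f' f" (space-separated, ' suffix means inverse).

r' f

  after r': (1 2)(5 6 7)
  after f: (1 5 7 6 3 2 4)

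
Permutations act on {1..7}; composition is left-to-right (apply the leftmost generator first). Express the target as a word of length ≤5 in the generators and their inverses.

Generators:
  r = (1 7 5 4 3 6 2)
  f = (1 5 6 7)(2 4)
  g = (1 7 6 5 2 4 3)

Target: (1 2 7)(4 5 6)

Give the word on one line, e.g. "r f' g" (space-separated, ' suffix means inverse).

r r f r

  after r: (1 7 5 4 3 6 2)
  after r: (1 5 3 2 7 4 6)
  after f: (1 6 5 3 4 7 2)
  after r: (1 2 7)(4 5 6)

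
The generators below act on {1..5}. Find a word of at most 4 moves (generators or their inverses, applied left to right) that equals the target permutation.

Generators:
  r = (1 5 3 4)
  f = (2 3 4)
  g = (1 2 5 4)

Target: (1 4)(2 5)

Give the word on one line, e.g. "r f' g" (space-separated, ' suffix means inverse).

  after r': (1 4 3 5)
  after f': (1 3 5)(2 4)
  after g': (1 3 2 5 4)
  after f: (1 4)(2 5)

r' f' g' f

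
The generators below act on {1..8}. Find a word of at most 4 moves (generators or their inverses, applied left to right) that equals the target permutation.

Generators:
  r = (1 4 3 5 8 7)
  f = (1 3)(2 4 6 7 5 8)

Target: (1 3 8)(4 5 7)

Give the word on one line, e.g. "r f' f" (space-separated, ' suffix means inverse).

r r

  after r: (1 4 3 5 8 7)
  after r: (1 3 8)(4 5 7)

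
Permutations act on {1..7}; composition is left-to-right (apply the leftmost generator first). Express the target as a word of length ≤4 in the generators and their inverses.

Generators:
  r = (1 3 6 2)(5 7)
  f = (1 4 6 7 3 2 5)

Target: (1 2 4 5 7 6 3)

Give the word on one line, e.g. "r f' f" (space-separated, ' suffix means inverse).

  after f': (1 5 2 3 7 6 4)
  after r: (1 7 2 6 4 3 5)
  after f': (1 6)(2 4 7 3)
  after r: (1 2 4 5 7 6 3)

f' r f' r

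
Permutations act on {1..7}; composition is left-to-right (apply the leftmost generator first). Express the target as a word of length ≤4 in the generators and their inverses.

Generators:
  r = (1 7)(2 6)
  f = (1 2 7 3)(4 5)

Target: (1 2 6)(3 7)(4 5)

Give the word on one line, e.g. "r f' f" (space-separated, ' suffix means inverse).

r f'

  after r: (1 7)(2 6)
  after f': (1 2 6)(3 7)(4 5)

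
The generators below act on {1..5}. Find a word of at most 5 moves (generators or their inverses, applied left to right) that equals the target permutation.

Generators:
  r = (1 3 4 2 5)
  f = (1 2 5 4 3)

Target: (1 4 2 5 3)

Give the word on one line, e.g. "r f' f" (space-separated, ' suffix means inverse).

r' r' f' r r

  after r': (1 5 2 4 3)
  after r': (1 2 3 5 4)
  after f': (2 4 3)
  after r: (1 3 5)
  after r: (1 4 2 5 3)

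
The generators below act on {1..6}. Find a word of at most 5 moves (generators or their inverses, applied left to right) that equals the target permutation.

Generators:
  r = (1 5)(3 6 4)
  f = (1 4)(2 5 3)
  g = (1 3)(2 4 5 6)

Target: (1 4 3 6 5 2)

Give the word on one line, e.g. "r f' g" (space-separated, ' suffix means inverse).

f' r' g' f' g

  after f': (1 4)(2 3 5)
  after r': (1 6 3)(2 4 5)
  after g': (1 5 6)
  after f': (1 2 3 5 6 4)
  after g: (1 4 3 6 5 2)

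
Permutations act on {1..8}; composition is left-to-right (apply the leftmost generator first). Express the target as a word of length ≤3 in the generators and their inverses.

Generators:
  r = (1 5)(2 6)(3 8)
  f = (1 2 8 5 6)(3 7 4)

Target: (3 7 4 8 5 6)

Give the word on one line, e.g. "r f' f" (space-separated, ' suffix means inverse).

f' f' r

  after f': (1 6 5 8 2)(3 4 7)
  after f': (1 5 2 6 8)(3 7 4)
  after r: (3 7 4 8 5 6)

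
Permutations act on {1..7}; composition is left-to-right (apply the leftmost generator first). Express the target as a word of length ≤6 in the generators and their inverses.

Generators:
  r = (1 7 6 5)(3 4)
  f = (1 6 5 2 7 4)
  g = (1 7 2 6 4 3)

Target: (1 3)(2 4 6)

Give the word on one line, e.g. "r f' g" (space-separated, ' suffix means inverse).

  after r': (1 5 6 7)(3 4)
  after r': (1 6)(5 7)
  after f': (2 5)(4 7 6)
  after f': (1 4 2 6 7)
  after g: (1 3)(2 4 6)

r' r' f' f' g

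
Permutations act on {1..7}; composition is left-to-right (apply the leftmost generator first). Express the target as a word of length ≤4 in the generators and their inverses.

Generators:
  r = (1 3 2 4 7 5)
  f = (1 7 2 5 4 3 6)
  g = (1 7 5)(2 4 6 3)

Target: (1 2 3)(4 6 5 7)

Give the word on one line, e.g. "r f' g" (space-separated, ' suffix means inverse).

  after g: (1 7 5)(2 4 6 3)
  after r': (1 4 6)
  after r': (1 2 3)(4 6 5 7)

g r' r'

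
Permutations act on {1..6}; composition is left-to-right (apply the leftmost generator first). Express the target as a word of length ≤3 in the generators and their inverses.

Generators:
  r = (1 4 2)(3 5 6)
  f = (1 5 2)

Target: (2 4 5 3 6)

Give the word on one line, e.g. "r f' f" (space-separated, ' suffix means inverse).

  after r': (1 2 4)(3 6 5)
  after f': (1 5 3 6)(2 4)
  after f': (2 4 5 3 6)

r' f' f'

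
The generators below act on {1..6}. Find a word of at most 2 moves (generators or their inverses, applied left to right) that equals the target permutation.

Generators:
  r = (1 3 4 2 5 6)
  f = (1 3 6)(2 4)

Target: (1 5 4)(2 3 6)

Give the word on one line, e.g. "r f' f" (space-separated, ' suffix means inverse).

r' r'

  after r': (1 6 5 2 4 3)
  after r': (1 5 4)(2 3 6)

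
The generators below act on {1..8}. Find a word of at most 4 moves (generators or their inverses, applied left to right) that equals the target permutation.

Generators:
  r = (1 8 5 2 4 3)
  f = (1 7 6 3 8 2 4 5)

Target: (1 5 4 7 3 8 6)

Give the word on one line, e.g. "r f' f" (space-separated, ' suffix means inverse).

r f' r f'

  after r: (1 8 5 2 4 3)
  after f': (1 3 5 8 4 6 7)
  after r: (2 4 6 7 8 3)
  after f': (1 5 4 7 3 8 6)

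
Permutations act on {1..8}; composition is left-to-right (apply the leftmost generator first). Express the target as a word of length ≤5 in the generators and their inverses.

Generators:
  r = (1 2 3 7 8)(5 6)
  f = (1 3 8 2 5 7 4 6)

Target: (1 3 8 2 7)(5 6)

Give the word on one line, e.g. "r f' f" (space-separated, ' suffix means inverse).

r' r' r'

  after r': (1 8 7 3 2)(5 6)
  after r': (1 7 2 8 3)
  after r': (1 3 8 2 7)(5 6)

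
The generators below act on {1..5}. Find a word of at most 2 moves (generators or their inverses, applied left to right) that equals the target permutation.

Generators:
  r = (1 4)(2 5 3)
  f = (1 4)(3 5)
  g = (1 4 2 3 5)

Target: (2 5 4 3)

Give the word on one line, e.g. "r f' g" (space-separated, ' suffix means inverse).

g r'

  after g: (1 4 2 3 5)
  after r': (2 5 4 3)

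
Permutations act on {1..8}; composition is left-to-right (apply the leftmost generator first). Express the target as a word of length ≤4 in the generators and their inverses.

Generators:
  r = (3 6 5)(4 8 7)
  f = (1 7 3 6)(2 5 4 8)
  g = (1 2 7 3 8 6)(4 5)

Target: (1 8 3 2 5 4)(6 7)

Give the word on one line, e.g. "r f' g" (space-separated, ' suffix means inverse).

  after f: (1 7 3 6)(2 5 4 8)
  after g: (1 3)(2 4 6)(7 8)
  after g: (1 8 3 2 5 4)(6 7)

f g g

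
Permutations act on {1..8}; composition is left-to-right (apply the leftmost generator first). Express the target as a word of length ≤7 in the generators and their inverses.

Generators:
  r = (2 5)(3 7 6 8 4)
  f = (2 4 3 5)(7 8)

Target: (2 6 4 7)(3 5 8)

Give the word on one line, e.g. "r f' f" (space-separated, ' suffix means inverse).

  after f: (2 4 3 5)(7 8)
  after r: (2 3)(4 7)(6 8)
  after f': (2 4 8 6 7)(3 5)
  after r': (2 8 7 5 4 6 3)
  after r': (2 6 4 7)(3 5 8)

f r f' r' r'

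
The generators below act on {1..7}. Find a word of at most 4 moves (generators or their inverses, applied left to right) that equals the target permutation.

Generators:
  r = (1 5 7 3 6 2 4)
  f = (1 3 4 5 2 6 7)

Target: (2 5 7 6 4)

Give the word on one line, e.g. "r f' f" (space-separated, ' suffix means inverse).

  after f: (1 3 4 5 2 6 7)
  after r': (1 7 4)(2 3)(5 6)
  after r': (1 5 3 6)(2 7)
  after r': (2 5 7 6 4)

f r' r' r'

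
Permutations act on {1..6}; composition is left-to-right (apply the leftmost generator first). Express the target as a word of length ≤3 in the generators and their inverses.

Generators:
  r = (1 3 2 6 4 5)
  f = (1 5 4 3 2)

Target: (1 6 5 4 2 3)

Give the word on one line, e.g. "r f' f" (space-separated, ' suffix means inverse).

f' r f'

  after f': (1 2 3 4 5)
  after r: (1 6 4)(3 5)
  after f': (1 6 5 4 2 3)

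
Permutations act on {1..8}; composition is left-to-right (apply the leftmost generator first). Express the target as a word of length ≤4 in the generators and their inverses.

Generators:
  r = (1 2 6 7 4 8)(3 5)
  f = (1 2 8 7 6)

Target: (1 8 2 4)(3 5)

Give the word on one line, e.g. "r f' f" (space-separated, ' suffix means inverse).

  after f: (1 2 8 7 6)
  after r': (2 4 7)(3 5)(6 8)
  after f: (1 2 4 6 7 8)(3 5)
  after f: (1 8 2 4)(3 5)

f r' f f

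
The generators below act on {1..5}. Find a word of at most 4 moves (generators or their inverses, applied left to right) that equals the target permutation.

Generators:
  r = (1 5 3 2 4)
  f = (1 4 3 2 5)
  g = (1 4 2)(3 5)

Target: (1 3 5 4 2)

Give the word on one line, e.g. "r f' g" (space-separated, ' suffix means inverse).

f f

  after f: (1 4 3 2 5)
  after f: (1 3 5 4 2)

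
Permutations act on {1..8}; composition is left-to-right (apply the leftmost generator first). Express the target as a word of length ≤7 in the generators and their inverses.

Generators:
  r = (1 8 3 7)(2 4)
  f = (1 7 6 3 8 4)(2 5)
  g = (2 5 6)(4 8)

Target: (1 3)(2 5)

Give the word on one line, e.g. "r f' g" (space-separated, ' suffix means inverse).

  after f': (1 4 8 3 6 7)(2 5)
  after r: (1 2 5 4 3 6)(7 8)
  after r: (1 4 7 3 6 8)(2 5)
  after f': (1 8 4)(3 7 6)
  after f': (1 3)(2 5)

f' r r f' f'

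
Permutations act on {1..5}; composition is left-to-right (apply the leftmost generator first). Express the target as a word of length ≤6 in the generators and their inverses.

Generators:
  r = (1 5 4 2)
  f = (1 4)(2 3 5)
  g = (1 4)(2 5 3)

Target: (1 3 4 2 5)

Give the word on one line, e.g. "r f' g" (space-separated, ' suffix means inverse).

  after f': (1 4)(2 5 3)
  after g: (2 3 5)
  after r': (1 2 3)(4 5)
  after g': (1 3 4 2 5)

f' g r' g'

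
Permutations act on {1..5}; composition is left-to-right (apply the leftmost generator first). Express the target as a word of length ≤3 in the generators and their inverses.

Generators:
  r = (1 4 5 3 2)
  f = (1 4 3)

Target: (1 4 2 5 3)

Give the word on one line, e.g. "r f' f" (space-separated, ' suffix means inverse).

r' r' f'

  after r': (1 2 3 5 4)
  after r': (1 3 4 2 5)
  after f': (1 4 2 5 3)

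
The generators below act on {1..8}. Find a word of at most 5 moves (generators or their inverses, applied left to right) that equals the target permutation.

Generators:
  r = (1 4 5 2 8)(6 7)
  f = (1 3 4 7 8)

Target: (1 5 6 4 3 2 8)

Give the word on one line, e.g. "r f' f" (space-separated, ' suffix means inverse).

  after r': (1 8 2 5 4)(6 7)
  after f: (2 5 7 6 8)(3 4)
  after r': (1 8 5 6 2 4 3)
  after r': (1 2)(3 8 4)(5 7 6)
  after r': (1 5 6 4 3 2 8)

r' f r' r' r'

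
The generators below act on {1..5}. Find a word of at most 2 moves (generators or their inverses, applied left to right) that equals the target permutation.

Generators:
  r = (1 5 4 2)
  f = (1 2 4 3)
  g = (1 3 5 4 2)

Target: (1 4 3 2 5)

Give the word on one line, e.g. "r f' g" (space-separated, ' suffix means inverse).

g' g'

  after g': (1 2 4 5 3)
  after g': (1 4 3 2 5)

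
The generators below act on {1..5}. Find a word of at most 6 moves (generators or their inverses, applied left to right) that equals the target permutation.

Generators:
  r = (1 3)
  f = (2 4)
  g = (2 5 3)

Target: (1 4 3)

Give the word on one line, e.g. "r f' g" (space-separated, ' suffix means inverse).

r' g f g'

  after r': (1 3)
  after g: (1 2 5 3)
  after f: (1 4 2 5 3)
  after g': (1 4 3)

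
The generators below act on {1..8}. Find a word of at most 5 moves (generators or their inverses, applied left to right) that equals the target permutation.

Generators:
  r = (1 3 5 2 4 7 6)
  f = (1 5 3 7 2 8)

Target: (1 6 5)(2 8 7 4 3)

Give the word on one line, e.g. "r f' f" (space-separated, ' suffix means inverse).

r' f' f'

  after r': (1 6 7 4 2 5 3)
  after f': (1 6 3 8 2)(4 7)
  after f': (1 6 5)(2 8 7 4 3)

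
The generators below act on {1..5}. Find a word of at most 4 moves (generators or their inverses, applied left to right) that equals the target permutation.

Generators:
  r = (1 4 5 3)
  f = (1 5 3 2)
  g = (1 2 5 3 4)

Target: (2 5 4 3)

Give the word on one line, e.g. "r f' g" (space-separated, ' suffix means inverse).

g r g'

  after g: (1 2 5 3 4)
  after r: (1 2 3 5)
  after g': (2 5 4 3)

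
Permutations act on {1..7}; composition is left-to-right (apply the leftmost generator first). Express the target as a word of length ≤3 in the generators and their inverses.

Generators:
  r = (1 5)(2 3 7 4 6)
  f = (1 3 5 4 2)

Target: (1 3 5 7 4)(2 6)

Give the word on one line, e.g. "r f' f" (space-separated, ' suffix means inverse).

f' r

  after f': (1 2 4 5 3)
  after r: (1 3 5 7 4)(2 6)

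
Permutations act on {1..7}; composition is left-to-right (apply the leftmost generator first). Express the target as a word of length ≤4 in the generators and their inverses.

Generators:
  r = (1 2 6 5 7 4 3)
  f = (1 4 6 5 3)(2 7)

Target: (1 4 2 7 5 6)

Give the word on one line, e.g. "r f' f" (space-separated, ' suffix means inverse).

  after r: (1 2 6 5 7 4 3)
  after f: (1 7 6 3 4)(2 5)
  after r: (1 4 2 7 5 6)

r f r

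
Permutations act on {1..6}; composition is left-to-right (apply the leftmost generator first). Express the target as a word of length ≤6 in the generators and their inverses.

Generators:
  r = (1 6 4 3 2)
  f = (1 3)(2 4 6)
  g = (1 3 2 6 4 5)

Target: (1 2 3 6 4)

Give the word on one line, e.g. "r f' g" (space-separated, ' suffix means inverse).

  after g: (1 3 2 6 4 5)
  after g: (1 2 4)(3 6 5)
  after f': (1 6 5)(3 4)
  after g': (1 2 3 6 4)

g g f' g'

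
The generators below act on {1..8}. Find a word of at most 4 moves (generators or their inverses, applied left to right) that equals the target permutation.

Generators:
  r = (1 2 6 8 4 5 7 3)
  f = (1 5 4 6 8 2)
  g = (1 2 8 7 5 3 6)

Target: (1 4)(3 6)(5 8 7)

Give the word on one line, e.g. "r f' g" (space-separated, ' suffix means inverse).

  after r': (1 3 7 5 4 8 6 2)
  after g': (1 5 4 2 6)(3 8)
  after r': (1 4)(3 6)(5 8 7)

r' g' r'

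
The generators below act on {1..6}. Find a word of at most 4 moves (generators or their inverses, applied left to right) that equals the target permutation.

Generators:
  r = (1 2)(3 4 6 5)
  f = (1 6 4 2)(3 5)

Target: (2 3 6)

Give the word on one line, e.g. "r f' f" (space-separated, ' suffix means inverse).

  after f': (1 2 4 6)(3 5)
  after r': (2 3 6)

f' r'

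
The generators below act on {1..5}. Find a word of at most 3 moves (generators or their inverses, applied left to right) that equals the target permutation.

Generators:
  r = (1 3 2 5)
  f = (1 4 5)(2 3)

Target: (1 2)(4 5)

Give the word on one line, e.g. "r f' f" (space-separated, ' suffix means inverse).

f' r'

  after f': (1 5 4)(2 3)
  after r': (1 2)(4 5)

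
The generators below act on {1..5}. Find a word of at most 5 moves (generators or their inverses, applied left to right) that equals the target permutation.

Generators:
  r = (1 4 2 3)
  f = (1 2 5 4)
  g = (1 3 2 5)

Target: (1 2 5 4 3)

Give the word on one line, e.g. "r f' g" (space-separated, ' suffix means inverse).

  after r: (1 4 2 3)
  after f: (2 3)(4 5)
  after g: (1 3 5 4)
  after g: (1 2 5 4 3)

r f g g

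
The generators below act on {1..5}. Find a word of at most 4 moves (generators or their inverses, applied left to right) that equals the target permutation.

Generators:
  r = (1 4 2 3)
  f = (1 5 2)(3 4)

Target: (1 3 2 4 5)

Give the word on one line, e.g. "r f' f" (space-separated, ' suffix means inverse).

r f'

  after r: (1 4 2 3)
  after f': (1 3 2 4 5)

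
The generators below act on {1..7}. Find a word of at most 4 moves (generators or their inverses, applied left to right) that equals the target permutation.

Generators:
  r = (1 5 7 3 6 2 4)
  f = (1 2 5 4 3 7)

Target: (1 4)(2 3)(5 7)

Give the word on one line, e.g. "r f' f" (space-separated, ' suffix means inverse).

f f f

  after f: (1 2 5 4 3 7)
  after f: (1 5 3)(2 4 7)
  after f: (1 4)(2 3)(5 7)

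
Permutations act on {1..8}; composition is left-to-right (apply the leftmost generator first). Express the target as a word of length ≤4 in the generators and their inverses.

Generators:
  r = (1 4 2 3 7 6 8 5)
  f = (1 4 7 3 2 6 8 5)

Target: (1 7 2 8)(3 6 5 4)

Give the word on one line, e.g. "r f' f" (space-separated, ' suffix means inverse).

  after f: (1 4 7 3 2 6 8 5)
  after f: (1 7 2 8)(3 6 5 4)

f f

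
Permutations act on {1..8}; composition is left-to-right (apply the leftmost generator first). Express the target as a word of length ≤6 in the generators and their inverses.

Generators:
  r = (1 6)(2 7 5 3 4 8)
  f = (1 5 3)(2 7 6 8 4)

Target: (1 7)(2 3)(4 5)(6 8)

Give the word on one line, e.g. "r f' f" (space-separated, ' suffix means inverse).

  after r: (1 6)(2 7 5 3 4 8)
  after f: (1 8 7 3 2 6 5)
  after r': (1 4 3 8 2)(5 6 7)
  after f: (1 2 5 8 7 3 4)
  after f: (1 7)(2 3)(4 5)(6 8)

r f r' f f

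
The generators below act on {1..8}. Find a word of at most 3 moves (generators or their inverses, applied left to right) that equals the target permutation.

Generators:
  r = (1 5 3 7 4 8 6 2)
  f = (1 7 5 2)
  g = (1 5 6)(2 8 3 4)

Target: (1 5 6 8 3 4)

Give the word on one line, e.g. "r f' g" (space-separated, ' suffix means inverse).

r g' r

  after r: (1 5 3 7 4 8 6 2)
  after g': (2 6 4)(3 7)(5 8)
  after r: (1 5 6 8 3 4)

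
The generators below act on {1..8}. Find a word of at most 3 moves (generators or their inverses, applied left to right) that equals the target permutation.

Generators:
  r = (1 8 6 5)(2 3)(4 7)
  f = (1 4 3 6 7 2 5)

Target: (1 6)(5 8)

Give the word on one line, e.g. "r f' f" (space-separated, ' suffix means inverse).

  after r: (1 8 6 5)(2 3)(4 7)
  after r: (1 6)(5 8)

r r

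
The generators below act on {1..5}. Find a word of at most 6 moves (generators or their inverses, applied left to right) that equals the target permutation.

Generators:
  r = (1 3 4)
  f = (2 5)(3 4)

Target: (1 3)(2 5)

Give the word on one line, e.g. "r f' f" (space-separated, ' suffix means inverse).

r r f f f

  after r: (1 3 4)
  after r: (1 4 3)
  after f: (1 3)(2 5)
  after f: (1 4 3)
  after f: (1 3)(2 5)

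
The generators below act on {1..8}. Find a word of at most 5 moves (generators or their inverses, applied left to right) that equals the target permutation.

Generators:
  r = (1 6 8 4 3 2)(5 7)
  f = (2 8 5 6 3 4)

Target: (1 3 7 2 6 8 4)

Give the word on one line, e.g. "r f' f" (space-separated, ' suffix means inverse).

r f f r

  after r: (1 6 8 4 3 2)(5 7)
  after f: (1 3 8 2)(5 7 6)
  after f: (1 4 2)(3 5 7)
  after r: (1 3 7 2 6 8 4)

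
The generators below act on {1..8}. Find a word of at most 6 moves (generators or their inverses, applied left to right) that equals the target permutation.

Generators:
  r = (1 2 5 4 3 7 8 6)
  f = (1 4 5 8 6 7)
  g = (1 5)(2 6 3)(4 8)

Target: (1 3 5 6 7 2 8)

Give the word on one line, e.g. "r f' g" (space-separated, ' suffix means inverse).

g' g' f r

  after g': (1 5)(2 3 6)(4 8)
  after g': (2 6 3)
  after f: (1 4 5 8 6 3 2 7)
  after r: (1 3 5 6 7 2 8)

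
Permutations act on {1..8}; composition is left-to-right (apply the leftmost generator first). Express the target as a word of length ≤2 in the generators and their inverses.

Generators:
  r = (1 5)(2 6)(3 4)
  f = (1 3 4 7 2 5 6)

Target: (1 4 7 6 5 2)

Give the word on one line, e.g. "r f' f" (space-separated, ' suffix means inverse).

  after f: (1 3 4 7 2 5 6)
  after r: (1 4 7 6 5 2)

f r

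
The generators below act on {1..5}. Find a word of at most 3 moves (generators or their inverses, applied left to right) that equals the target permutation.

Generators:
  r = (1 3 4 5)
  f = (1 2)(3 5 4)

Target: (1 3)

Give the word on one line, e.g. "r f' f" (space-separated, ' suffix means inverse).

f' f' r

  after f': (1 2)(3 4 5)
  after f': (3 5 4)
  after r: (1 3)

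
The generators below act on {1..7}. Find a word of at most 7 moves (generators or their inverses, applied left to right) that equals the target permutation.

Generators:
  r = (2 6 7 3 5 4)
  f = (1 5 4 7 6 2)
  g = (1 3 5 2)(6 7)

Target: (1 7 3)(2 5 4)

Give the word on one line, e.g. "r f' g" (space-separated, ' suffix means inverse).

  after f: (1 5 4 7 6 2)
  after f: (1 4 6)(2 5 7)
  after f: (1 7)(2 4)(5 6)
  after g: (1 6 2 4)(3 5 7)
  after f': (1 7 3)(2 5 4)

f f f g f'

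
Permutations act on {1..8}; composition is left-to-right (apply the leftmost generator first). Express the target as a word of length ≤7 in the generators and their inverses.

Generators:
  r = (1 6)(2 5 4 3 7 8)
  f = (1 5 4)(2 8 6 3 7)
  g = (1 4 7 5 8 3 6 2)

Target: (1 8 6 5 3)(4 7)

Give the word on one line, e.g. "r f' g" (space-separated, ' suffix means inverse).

g r f f f

  after g: (1 4 7 5 8 3 6 2)
  after r: (1 3)(2 6 5)(4 8 7)
  after f: (1 7)(2 3 5 8)(4 6)
  after f: (1 2 7 5 6)(3 4)
  after f: (1 8 6 5 3)(4 7)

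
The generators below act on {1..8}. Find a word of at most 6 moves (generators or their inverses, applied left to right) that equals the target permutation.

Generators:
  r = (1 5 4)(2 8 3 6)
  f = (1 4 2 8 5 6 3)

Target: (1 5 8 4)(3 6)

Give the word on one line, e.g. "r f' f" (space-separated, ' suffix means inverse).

r r f f f

  after r: (1 5 4)(2 8 3 6)
  after r: (1 4 5)(2 3)(6 8)
  after f: (1 2)(3 8)(4 6 5)
  after f: (1 8)(2 4 3 5)
  after f: (1 5 8 4)(3 6)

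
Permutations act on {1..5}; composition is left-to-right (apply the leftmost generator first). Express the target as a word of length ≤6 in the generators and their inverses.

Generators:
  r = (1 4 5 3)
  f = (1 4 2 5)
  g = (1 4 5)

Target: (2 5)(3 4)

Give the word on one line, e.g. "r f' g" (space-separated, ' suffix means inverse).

f g' f' r r

  after f: (1 4 2 5)
  after g': (2 4)
  after f': (1 5 2)
  after r: (1 3)(2 4 5)
  after r: (2 5)(3 4)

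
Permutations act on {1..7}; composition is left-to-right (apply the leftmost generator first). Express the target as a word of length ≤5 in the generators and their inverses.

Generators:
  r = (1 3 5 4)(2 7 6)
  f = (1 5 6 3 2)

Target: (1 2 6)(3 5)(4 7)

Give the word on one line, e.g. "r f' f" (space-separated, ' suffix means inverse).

  after f: (1 5 6 3 2)
  after f: (1 6 2 5 3)
  after r': (1 7 2 3 4 5)
  after f: (1 7)(3 4 6)
  after r': (1 2 6)(3 5)(4 7)

f f r' f r'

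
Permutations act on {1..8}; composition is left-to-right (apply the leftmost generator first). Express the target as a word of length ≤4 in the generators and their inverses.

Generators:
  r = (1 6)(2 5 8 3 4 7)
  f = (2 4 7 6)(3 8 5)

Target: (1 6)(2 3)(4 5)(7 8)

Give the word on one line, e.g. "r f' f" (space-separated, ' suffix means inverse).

  after r: (1 6)(2 5 8 3 4 7)
  after r: (2 8 4)(3 7 5)
  after r: (1 6)(2 3)(4 5)(7 8)

r r r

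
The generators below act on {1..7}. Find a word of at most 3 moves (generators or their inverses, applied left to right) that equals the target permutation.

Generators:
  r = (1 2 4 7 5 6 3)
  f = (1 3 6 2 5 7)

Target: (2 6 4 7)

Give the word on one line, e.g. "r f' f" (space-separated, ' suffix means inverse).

  after f: (1 3 6 2 5 7)
  after r: (2 6 4 7)

f r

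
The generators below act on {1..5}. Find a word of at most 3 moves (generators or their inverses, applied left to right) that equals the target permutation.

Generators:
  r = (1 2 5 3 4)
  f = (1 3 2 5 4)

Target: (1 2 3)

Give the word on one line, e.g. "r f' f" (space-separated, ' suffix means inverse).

r' f' r'

  after r': (1 4 3 5 2)
  after f': (1 5 3 2 4)
  after r': (1 2 3)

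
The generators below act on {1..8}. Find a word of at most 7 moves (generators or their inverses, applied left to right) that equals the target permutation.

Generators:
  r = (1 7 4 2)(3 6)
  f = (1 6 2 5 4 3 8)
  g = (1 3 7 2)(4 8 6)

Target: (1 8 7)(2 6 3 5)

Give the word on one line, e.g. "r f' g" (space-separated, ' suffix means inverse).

f' r g r' f

  after f': (1 8 3 4 5 2 6)
  after r: (1 8 6 7 4 5)(2 3)
  after g: (1 6 2 7 8 4 5 3)
  after r': (1 3 2)(4 5 6)(7 8)
  after f: (1 8 7)(2 6 3 5)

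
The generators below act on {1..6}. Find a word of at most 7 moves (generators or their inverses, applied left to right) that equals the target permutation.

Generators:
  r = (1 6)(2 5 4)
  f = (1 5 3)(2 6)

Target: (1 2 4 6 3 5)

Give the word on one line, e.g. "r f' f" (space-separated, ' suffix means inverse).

f r f r' r'

  after f: (1 5 3)(2 6)
  after r: (1 4 2)(3 6 5)
  after f: (1 4 6 3 2 5)
  after r': (1 5 6 3 4)
  after r': (1 2 4 6 3 5)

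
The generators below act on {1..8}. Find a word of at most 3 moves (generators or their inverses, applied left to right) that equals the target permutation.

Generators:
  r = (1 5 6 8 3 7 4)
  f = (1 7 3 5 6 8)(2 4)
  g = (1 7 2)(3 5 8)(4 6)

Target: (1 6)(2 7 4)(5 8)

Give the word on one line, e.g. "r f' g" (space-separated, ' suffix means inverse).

f' r'

  after f': (1 8 6 5 3 7)(2 4)
  after r': (1 6)(2 7 4)(5 8)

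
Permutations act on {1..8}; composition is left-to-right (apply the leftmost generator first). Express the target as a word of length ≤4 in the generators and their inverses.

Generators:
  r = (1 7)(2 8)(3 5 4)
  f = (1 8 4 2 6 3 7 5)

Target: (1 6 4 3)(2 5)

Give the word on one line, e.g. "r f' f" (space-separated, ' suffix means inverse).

  after r': (1 7)(2 8)(3 4 5)
  after f': (1 3 8 4 7 5 6 2)
  after f': (1 6 4 3)(2 5)

r' f' f'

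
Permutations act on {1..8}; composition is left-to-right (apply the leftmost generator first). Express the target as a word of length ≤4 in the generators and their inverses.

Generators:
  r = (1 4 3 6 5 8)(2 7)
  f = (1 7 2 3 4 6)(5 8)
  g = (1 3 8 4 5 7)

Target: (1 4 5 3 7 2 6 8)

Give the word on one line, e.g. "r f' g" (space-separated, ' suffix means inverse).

f' g f'

  after f': (1 6 4 3 2 7)(5 8)
  after g: (1 6 5 4 8 7 3 2)
  after f': (1 4 5 3 7 2 6 8)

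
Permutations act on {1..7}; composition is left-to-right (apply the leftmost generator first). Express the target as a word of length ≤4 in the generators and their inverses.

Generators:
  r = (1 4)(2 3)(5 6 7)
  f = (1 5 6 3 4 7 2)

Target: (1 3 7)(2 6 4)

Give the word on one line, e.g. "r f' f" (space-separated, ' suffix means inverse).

  after r: (1 4)(2 3)(5 6 7)
  after f': (1 3 7)(2 6 4)

r f'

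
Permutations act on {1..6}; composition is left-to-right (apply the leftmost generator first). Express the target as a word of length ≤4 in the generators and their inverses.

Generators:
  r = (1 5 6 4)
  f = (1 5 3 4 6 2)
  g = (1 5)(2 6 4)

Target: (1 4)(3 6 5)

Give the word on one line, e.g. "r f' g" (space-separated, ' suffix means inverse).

  after g': (1 5)(2 4 6)
  after f: (1 3 4 2 6)
  after f: (1 4)(3 6 5)

g' f f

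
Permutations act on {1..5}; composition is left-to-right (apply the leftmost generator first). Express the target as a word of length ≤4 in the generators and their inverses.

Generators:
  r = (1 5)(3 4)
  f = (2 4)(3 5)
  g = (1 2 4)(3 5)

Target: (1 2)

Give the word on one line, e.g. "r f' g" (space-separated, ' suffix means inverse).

f' r' r' g

  after f': (2 4)(3 5)
  after r': (1 5 4 2 3)
  after r': (2 4)(3 5)
  after g: (1 2)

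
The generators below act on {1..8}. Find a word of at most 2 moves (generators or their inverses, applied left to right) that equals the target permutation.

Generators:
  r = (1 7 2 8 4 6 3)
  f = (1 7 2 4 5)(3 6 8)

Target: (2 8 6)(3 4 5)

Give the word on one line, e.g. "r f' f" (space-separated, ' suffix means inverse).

f r'

  after f: (1 7 2 4 5)(3 6 8)
  after r': (2 8 6)(3 4 5)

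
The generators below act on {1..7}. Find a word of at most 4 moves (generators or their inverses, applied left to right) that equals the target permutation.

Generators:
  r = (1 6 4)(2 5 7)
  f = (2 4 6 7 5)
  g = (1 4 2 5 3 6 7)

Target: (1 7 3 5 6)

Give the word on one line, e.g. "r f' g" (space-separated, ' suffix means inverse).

f' g'

  after f': (2 5 7 6 4)
  after g': (1 7 3 5 6)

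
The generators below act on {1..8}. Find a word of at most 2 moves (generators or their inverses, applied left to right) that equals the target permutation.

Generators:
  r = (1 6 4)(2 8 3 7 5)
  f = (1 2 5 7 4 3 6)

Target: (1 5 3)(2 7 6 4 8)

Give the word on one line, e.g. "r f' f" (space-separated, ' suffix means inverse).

  after f: (1 2 5 7 4 3 6)
  after r': (1 5 3)(2 7 6 4 8)

f r'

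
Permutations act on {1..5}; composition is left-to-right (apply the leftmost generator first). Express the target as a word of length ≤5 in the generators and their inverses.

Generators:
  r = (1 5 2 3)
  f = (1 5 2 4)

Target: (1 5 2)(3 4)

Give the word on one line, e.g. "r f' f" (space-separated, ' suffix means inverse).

f r' f' f' f'

  after f: (1 5 2 4)
  after r': (2 4 3)
  after f': (1 4 3 5)
  after f': (1 2 5 4 3)
  after f': (1 5 2)(3 4)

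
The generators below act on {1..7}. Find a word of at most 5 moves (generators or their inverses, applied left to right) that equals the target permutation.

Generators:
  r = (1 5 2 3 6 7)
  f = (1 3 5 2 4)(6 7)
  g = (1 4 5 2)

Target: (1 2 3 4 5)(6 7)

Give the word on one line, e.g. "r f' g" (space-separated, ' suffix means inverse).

g' f' g

  after g': (1 2 5 4)
  after f': (1 5 2 3)(6 7)
  after g: (1 2 3 4 5)(6 7)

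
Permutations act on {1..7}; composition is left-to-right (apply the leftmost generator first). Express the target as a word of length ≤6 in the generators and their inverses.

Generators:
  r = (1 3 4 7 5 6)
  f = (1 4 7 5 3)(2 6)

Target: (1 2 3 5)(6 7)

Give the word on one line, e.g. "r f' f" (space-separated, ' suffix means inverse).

  after r': (1 6 5 7 4 3)
  after f: (1 2 6 3 4)
  after r: (1 2)(3 7 5 6 4)
  after r: (1 2 3 5)(6 7)

r' f r r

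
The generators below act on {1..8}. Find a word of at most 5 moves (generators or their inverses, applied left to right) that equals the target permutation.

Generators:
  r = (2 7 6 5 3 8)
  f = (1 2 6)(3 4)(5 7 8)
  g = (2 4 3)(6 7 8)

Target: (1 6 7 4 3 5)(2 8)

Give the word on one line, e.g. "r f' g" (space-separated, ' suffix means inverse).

r r r f'

  after r: (2 7 6 5 3 8)
  after r: (2 6 3)(5 8 7)
  after r: (2 5)(3 7)(6 8)
  after f': (1 6 7 4 3 5)(2 8)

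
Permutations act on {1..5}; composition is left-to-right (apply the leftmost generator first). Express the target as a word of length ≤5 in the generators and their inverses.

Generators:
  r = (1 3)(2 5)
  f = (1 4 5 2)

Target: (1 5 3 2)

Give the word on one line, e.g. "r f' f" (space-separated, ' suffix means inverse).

f' f' r' f'

  after f': (1 2 5 4)
  after f': (1 5)(2 4)
  after r': (1 2 4 5 3)
  after f': (1 5 3 2)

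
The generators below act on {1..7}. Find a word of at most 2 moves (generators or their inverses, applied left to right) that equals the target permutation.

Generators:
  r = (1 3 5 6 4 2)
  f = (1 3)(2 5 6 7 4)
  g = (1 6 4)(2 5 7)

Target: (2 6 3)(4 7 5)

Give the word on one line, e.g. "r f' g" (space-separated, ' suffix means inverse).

  after f': (1 3)(2 4 7 6 5)
  after r': (2 6 3)(4 7 5)

f' r'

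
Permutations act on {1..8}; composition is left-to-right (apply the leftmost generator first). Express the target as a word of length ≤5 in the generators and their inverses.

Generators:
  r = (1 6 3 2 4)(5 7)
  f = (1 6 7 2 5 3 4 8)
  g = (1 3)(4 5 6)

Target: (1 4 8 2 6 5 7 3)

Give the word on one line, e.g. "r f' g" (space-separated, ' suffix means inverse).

  after f': (1 8 4 3 5 2 7 6)
  after g: (1 8 5 2 7 4)(3 6)
  after f': (1 4 8 2 6 5 7 3)

f' g f'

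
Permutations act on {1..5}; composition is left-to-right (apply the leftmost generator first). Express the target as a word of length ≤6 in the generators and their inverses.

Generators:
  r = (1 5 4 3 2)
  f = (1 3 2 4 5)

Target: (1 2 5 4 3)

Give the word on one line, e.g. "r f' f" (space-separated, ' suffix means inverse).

  after r: (1 5 4 3 2)
  after r: (1 4 2 5 3)
  after r: (1 3 5 2 4)
  after f: (1 2 5 4 3)

r r r f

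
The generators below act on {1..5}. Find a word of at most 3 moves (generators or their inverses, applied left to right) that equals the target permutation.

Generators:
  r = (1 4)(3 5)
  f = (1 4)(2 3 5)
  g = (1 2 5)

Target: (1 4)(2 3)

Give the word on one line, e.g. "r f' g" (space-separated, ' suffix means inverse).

f f r

  after f: (1 4)(2 3 5)
  after f: (2 5 3)
  after r: (1 4)(2 3)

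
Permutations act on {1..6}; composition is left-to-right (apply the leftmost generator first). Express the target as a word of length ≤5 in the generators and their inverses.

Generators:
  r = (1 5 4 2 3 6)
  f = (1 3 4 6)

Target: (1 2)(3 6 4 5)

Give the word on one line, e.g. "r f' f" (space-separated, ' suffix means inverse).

  after f': (1 6 4 3)
  after f': (1 4)(3 6)
  after r: (1 2 3)(4 5)
  after f': (1 2)(3 6 4 5)

f' f' r f'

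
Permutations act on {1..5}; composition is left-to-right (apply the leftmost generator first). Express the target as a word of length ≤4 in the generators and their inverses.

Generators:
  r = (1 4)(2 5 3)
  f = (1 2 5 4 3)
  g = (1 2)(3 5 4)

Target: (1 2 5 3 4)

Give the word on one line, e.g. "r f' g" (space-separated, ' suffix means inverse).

  after g': (1 2)(3 4 5)
  after f': (2 3 5 4)
  after g: (1 2 5 3 4)

g' f' g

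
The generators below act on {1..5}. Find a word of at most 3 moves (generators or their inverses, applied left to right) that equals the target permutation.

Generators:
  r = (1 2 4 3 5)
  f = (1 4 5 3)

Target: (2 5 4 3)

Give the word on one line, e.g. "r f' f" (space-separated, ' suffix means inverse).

r f' r'

  after r: (1 2 4 3 5)
  after f': (1 2)(3 4 5)
  after r': (2 5 4 3)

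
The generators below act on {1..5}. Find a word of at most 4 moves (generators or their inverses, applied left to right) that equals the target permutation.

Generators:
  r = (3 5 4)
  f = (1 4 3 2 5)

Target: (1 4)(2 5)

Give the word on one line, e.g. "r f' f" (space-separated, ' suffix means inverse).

  after f': (1 5 2 3 4)
  after r': (1 3 5 2 4)
  after r': (1 4)(2 5)

f' r' r'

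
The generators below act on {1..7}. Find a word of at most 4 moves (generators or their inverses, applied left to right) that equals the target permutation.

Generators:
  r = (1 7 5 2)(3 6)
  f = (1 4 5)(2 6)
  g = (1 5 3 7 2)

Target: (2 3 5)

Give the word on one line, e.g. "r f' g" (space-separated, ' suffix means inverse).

  after r: (1 7 5 2)(3 6)
  after r: (1 5)(2 7)
  after g': (2 3 5)

r r g'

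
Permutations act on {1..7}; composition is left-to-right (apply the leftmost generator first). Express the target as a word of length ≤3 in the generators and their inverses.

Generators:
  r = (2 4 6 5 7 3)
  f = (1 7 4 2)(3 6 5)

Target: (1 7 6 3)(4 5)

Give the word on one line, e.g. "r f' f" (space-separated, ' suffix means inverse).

r f

  after r: (2 4 6 5 7 3)
  after f: (1 7 6 3)(4 5)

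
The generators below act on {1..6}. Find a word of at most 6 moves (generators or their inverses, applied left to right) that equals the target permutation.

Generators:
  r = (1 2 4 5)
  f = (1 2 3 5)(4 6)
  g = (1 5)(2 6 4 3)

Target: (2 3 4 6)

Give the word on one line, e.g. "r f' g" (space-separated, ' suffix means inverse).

  after g: (1 5)(2 6 4 3)
  after r: (2 6 5)(3 4)
  after g': (1 5 3 6)
  after f: (2 3 4 6)

g r g' f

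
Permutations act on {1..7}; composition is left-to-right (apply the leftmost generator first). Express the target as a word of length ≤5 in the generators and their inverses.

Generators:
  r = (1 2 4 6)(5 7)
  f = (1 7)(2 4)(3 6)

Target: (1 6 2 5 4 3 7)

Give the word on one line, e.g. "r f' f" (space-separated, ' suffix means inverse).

r' f r f

  after r': (1 6 4 2)(5 7)
  after f: (1 3 6 2 7 5)
  after r: (1 3)(2 5)(4 6)
  after f: (1 6 2 5 4 3 7)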